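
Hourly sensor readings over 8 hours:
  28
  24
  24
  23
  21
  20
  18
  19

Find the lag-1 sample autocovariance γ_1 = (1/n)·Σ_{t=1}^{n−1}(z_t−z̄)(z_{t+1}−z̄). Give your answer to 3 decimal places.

Mean z̄ = (28 + 24 + 24 + 23 + 21 + 20 + 18 + 19)/8 = 22.1250
Σ_{t=1}^{7}(z_t−z̄)(z_{t+1}−z̄) = 39.2344
γ_1 = 39.2344 / 8 = 4.904

4.904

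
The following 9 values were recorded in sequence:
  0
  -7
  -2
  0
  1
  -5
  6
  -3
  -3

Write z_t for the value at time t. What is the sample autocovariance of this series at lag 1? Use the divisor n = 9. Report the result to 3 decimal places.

Mean z̄ = (0 − 7 − 2 + 0 + 1 − 5 + 6 − 3 − 3)/9 = -1.4444
Σ_{t=1}^{8}(z_t−z̄)(z_{t+1}−z̄) = -46.5309
γ_1 = -46.5309 / 9 = -5.170

-5.170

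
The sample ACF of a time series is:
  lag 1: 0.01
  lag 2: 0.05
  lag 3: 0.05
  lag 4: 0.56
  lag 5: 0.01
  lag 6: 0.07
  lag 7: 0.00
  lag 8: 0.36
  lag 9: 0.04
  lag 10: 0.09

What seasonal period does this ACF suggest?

4

The largest autocorrelation is r_4 = 0.56, with a weaker echo at lag 8 (0.36); the remaining lags stay at or below 0.09.
The dominant spike at lag 4 indicates a seasonal period of 4.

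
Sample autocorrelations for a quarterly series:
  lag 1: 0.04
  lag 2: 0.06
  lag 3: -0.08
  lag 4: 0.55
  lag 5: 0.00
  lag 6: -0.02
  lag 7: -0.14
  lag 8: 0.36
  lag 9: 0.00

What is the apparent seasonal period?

The largest autocorrelation is r_4 = 0.55, with a weaker echo at lag 8 (0.36); the remaining lags stay at or below 0.06.
The dominant spike at lag 4 indicates a seasonal period of 4.

4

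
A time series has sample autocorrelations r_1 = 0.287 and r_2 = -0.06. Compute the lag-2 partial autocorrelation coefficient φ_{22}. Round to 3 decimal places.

-0.155

φ_{22} = (r_2 − r_1²) / (1 − r_1²)
r_1² = (0.287)² = 0.082369
Numerator = -0.06 − 0.0824 = -0.1424; denominator = 1 − 0.0824 = 0.9176
φ_{22} = -0.1424 / 0.9176 = -0.155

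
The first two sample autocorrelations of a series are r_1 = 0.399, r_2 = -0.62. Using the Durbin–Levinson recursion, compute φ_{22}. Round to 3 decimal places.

φ_{22} = (r_2 − r_1²) / (1 − r_1²)
r_1² = (0.399)² = 0.159201
Numerator = -0.62 − 0.1592 = -0.7792; denominator = 1 − 0.1592 = 0.8408
φ_{22} = -0.7792 / 0.8408 = -0.927

-0.927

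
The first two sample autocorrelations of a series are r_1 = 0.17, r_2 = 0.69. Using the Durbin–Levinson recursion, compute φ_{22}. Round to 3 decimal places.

φ_{22} = (r_2 − r_1²) / (1 − r_1²)
r_1² = (0.17)² = 0.0289
Numerator = 0.69 − 0.0289 = 0.6611; denominator = 1 − 0.0289 = 0.9711
φ_{22} = 0.6611 / 0.9711 = 0.681

0.681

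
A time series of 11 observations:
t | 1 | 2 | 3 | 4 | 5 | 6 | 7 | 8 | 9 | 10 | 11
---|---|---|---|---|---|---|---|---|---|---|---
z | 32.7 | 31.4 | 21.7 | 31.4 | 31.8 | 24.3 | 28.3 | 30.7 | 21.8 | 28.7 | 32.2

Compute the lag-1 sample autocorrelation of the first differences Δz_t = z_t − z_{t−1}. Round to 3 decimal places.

-0.392

First differences Δz: -1.3, -9.7, 9.7, 0.4, -7.5, 4.0, 2.4, -8.9, 6.9, 3.5
Mean of differences = -0.0500
Numerator Σ(Δz_t−Δz̄)(Δz_{t+1}−Δz̄) = -159.7575
Denominator Σ(Δz_t−Δz̄)² = 407.0850
r_1(Δz) = -159.7575 / 407.0850 = -0.392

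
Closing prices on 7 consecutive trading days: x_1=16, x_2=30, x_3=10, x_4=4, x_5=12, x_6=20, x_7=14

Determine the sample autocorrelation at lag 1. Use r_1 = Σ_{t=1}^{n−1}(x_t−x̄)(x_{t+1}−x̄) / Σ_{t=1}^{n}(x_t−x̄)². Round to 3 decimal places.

0.019

Mean x̄ = (16 + 30 + 10 + 4 + 12 + 20 + 14)/7 = 15.1429
Numerator Σ_{t=1}^{6}(x_t−x̄)(x_{t+1}−x̄) = 7.8367
Denominator Σ(x_t−x̄)² = 406.8571
r_1 = 7.8367 / 406.8571 = 0.019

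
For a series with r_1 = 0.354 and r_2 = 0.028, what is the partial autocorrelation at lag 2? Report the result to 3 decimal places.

φ_{22} = (r_2 − r_1²) / (1 − r_1²)
r_1² = (0.354)² = 0.125316
Numerator = 0.028 − 0.1253 = -0.0973; denominator = 1 − 0.1253 = 0.8747
φ_{22} = -0.0973 / 0.8747 = -0.111

-0.111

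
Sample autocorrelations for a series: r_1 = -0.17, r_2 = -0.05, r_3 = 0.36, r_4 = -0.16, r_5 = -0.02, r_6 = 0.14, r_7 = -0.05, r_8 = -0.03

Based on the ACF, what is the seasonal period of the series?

The largest autocorrelation is r_3 = 0.36; the remaining lags stay at or below 0.14.
The dominant spike at lag 3 indicates a seasonal period of 3.

3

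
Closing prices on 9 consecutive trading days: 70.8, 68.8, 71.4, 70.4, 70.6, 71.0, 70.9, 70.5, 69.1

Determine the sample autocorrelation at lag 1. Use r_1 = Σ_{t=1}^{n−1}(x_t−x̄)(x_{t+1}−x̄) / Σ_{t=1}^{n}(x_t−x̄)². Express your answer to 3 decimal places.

Mean x̄ = (70.8 + 68.8 + 71.4 + 70.4 + 70.6 + 71.0 + 70.9 + 70.5 + 69.1)/9 = 70.3889
Numerator Σ_{t=1}^{8}(x_t−x̄)(x_{t+1}−x̄) = -1.8912
Denominator Σ(x_t−x̄)² = 6.0689
r_1 = -1.8912 / 6.0689 = -0.312

-0.312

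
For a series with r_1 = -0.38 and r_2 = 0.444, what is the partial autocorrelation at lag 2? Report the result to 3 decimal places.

φ_{22} = (r_2 − r_1²) / (1 − r_1²)
r_1² = (-0.38)² = 0.1444
Numerator = 0.444 − 0.1444 = 0.2996; denominator = 1 − 0.1444 = 0.8556
φ_{22} = 0.2996 / 0.8556 = 0.350

0.350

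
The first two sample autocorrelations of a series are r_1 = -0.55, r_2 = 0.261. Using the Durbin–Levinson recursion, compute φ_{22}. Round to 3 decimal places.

φ_{22} = (r_2 − r_1²) / (1 − r_1²)
r_1² = (-0.55)² = 0.3025
Numerator = 0.261 − 0.3025 = -0.0415; denominator = 1 − 0.3025 = 0.6975
φ_{22} = -0.0415 / 0.6975 = -0.059

-0.059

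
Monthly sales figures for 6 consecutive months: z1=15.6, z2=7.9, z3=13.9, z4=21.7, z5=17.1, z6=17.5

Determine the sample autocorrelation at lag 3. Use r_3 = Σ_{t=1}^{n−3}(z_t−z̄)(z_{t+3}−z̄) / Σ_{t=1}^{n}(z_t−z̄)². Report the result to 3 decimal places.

-0.140

Mean z̄ = (15.6 + 7.9 + 13.9 + 21.7 + 17.1 + 17.5)/6 = 15.6167
Deviations from mean: -0.0167, -7.7167, -1.7167, 6.0833, 1.4833, 1.8833
Σ(z_t−z̄)(z_{t+3}−z̄) = (-0.1014) + (-11.4464) + (-3.2331) = -14.7808
Denominator Σ(z_t−z̄)² = 105.2483
r_3 = -14.7808 / 105.2483 = -0.140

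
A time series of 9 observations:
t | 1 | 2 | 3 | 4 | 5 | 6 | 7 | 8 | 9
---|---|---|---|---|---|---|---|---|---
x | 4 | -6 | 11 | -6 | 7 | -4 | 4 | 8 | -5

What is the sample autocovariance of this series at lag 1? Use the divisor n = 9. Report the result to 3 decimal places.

Mean x̄ = (4 − 6 + 11 − 6 + 7 − 4 + 4 + 8 − 5)/9 = 1.4444
Σ_{t=1}^{8}(x_t−x̄)(x_{t+1}−x̄) = -272.3086
γ_1 = -272.3086 / 9 = -30.257

-30.257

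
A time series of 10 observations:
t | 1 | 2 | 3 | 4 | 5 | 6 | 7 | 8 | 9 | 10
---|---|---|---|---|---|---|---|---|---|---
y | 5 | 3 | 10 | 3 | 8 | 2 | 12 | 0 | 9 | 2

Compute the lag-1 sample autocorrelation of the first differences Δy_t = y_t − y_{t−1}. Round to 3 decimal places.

-0.890

First differences Δy: -2, 7, -7, 5, -6, 10, -12, 9, -7
Mean of differences = -0.3333
Numerator Σ(Δy_t−Δȳ)(Δy_{t+1}−Δȳ) = -477.1111
Denominator Σ(Δy_t−Δȳ)² = 536.0000
r_1(Δy) = -477.1111 / 536.0000 = -0.890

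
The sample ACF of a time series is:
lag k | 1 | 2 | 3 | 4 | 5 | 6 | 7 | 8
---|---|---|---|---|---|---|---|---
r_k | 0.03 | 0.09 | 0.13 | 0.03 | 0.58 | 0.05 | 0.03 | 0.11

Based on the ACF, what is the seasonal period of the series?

The largest autocorrelation is r_5 = 0.58; the remaining lags stay at or below 0.13.
The dominant spike at lag 5 indicates a seasonal period of 5.

5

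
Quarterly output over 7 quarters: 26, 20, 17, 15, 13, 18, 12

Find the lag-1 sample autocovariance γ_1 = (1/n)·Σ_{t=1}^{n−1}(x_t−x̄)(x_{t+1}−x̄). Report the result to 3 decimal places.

Mean x̄ = (26 + 20 + 17 + 15 + 13 + 18 + 12)/7 = 17.2857
Σ_{t=1}^{6}(x_t−x̄)(x_{t+1}−x̄) = 26.4898
γ_1 = 26.4898 / 7 = 3.784

3.784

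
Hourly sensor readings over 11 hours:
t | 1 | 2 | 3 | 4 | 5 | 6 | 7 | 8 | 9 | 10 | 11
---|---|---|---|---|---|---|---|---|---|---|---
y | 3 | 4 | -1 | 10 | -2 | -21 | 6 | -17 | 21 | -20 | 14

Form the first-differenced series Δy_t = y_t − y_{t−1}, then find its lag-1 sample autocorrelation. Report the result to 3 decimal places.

-0.793

First differences Δy: 1, -5, 11, -12, -19, 27, -23, 38, -41, 34
Mean of differences = 1.1000
Numerator Σ(Δy_t−Δȳ)(Δy_{t+1}−Δȳ) = -4898.8100
Denominator Σ(Δy_t−Δȳ)² = 6178.9000
r_1(Δy) = -4898.8100 / 6178.9000 = -0.793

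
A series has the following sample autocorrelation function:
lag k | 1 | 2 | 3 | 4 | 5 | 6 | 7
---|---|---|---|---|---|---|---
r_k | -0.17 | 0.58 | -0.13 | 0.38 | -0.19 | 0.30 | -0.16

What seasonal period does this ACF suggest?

2

The largest autocorrelation is r_2 = 0.58, with weaker echoes at lags 4 (0.38) and 6 (0.30); the remaining lags stay at or below -0.13.
The dominant spike at lag 2 indicates a seasonal period of 2.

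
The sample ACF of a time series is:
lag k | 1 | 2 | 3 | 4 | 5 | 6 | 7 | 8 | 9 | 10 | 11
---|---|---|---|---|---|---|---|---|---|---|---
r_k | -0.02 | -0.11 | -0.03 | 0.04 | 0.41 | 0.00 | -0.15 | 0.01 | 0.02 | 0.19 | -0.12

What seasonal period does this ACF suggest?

5

The largest autocorrelation is r_5 = 0.41, with a weaker echo at lag 10 (0.19); the remaining lags stay at or below 0.04.
The dominant spike at lag 5 indicates a seasonal period of 5.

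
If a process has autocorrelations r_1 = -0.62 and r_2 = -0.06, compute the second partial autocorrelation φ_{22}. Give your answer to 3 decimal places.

φ_{22} = (r_2 − r_1²) / (1 − r_1²)
r_1² = (-0.62)² = 0.3844
Numerator = -0.06 − 0.3844 = -0.4444; denominator = 1 − 0.3844 = 0.6156
φ_{22} = -0.4444 / 0.6156 = -0.722

-0.722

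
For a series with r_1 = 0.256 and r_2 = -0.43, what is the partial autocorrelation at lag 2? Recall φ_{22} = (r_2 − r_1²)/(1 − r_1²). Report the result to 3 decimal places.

-0.530

φ_{22} = (r_2 − r_1²) / (1 − r_1²)
r_1² = (0.256)² = 0.065536
Numerator = -0.43 − 0.0655 = -0.4955; denominator = 1 − 0.0655 = 0.9345
φ_{22} = -0.4955 / 0.9345 = -0.530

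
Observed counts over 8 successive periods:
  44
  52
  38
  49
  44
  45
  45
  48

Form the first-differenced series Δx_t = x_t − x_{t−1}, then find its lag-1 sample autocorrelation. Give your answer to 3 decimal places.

-0.779

First differences Δx: 8, -14, 11, -5, 1, 0, 3
Mean of differences = 0.5714
Numerator Σ(Δx_t−Δx̄)(Δx_{t+1}−Δx̄) = -322.3265
Denominator Σ(Δx_t−Δx̄)² = 413.7143
r_1(Δx) = -322.3265 / 413.7143 = -0.779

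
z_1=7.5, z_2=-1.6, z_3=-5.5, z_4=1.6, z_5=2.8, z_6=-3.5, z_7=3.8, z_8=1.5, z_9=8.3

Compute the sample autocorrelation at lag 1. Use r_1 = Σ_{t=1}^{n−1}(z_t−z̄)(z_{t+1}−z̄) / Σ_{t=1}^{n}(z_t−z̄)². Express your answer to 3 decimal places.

Mean z̄ = (7.5 − 1.6 − 5.5 + 1.6 + 2.8 − 3.5 + 3.8 + 1.5 + 8.3)/9 = 1.6556
Numerator Σ_{t=1}^{8}(z_t−z̄)(z_{t+1}−z̄) = -13.7209
Denominator Σ(z_t−z̄)² = 172.6222
r_1 = -13.7209 / 172.6222 = -0.079

-0.079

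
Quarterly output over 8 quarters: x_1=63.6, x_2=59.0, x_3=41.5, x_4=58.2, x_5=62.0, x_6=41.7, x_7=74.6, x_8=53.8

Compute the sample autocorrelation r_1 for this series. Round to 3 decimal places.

Mean x̄ = (63.6 + 59.0 + 41.5 + 58.2 + 62.0 + 41.7 + 74.6 + 53.8)/8 = 56.8000
Deviations from mean: 6.8000, 2.2000, -15.3000, 1.4000, 5.2000, -15.1000, 17.8000, -3.0000
Σ(x_t−x̄)(x_{t+1}−x̄) = (14.9600) + (-33.6600) + (-21.4200) + (7.2800) + (-78.5200) + (-268.7800) + (-53.4000) = -433.5400
Denominator Σ(x_t−x̄)² = 868.0200
r_1 = -433.5400 / 868.0200 = -0.499

-0.499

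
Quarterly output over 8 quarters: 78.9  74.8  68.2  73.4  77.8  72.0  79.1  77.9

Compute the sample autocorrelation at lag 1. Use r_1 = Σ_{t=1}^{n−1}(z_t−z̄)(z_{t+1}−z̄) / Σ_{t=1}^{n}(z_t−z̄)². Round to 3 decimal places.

-0.006

Mean z̄ = (78.9 + 74.8 + 68.2 + 73.4 + 77.8 + 72.0 + 79.1 + 77.9)/8 = 75.2625
Deviations from mean: 3.6375, -0.4625, -7.0625, -1.8625, 2.5375, -3.2625, 3.8375, 2.6375
Σ(z_t−z̄)(z_{t+1}−z̄) = (-1.6823) + (3.2664) + (13.1539) + (-4.7261) + (-8.2786) + (-12.5198) + (10.1214) = -0.6652
Denominator Σ(z_t−z̄)² = 105.5588
r_1 = -0.6652 / 105.5588 = -0.006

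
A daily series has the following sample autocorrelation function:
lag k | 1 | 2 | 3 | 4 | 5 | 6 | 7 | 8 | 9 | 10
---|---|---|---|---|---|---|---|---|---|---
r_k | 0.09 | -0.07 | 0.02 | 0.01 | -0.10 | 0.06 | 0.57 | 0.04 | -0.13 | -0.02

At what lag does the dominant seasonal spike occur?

The largest autocorrelation is r_7 = 0.57; the remaining lags stay at or below 0.09.
The dominant spike at lag 7 indicates a seasonal period of 7.

7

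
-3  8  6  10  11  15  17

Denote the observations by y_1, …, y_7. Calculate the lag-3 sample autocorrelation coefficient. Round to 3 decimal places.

-0.094

Mean ȳ = (-3 + 8 + 6 + 10 + 11 + 15 + 17)/7 = 9.1429
Deviations from mean: -12.1429, -1.1429, -3.1429, 0.8571, 1.8571, 5.8571, 7.8571
Σ(y_t−ȳ)(y_{t+3}−ȳ) = (-10.4082) + (-2.1224) + (-18.4082) + (6.7347) = -24.2041
Denominator Σ(y_t−ȳ)² = 258.8571
r_3 = -24.2041 / 258.8571 = -0.094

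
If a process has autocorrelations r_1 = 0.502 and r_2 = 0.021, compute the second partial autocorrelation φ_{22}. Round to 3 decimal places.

-0.309

φ_{22} = (r_2 − r_1²) / (1 − r_1²)
r_1² = (0.502)² = 0.252004
Numerator = 0.021 − 0.2520 = -0.2310; denominator = 1 − 0.2520 = 0.7480
φ_{22} = -0.2310 / 0.7480 = -0.309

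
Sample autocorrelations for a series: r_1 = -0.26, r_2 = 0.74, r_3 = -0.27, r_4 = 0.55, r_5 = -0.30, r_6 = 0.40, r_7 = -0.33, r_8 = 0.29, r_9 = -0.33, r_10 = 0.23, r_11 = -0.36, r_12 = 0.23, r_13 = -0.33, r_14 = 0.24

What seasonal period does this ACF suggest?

2

The largest autocorrelation is r_2 = 0.74, with weaker echoes at lags 4 (0.55), 6 (0.40), 8 (0.29), 10 (0.23), 12 (0.23) and 14 (0.24); the remaining lags stay at or below -0.26.
The dominant spike at lag 2 indicates a seasonal period of 2.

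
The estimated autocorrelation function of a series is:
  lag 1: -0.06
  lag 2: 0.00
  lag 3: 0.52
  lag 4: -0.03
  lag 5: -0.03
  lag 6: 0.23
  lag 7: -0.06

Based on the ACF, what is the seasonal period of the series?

3

The largest autocorrelation is r_3 = 0.52, with a weaker echo at lag 6 (0.23); the remaining lags stay at or below 0.00.
The dominant spike at lag 3 indicates a seasonal period of 3.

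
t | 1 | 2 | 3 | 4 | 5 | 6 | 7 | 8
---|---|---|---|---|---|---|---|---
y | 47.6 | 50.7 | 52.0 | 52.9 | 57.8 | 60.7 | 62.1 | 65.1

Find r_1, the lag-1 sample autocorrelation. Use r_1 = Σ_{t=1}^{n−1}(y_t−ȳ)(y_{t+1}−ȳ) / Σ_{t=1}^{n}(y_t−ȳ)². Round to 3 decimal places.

0.613

Mean ȳ = (47.6 + 50.7 + 52.0 + 52.9 + 57.8 + 60.7 + 62.1 + 65.1)/8 = 56.1125
Σ(y_t−ȳ)(y_{t+1}−ȳ) = (46.0739) + (22.2589) + (13.2114) + (-5.4211) + (7.7414) + (27.4677) + (53.8127) = 165.1448
Denominator Σ(y_t−ȳ)² = 269.5088
r_1 = 165.1448 / 269.5088 = 0.613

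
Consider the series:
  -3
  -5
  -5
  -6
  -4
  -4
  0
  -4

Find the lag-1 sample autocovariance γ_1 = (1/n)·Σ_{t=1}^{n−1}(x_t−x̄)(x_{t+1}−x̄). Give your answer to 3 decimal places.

0.248

Mean x̄ = (-3 − 5 − 5 − 6 − 4 − 4 + 0 − 4)/8 = -3.8750
Deviations: 0.8750, -1.1250, -1.1250, -2.1250, -0.1250, -0.1250, 3.8750, -0.1250
Σ_{t=1}^{7}(x_t−x̄)(x_{t+1}−x̄) = 1.9844
γ_1 = 1.9844 / 8 = 0.248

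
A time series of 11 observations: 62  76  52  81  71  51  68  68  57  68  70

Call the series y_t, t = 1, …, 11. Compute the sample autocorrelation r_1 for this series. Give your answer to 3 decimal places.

-0.496

Mean ȳ = (62 + 76 + 52 + 81 + 71 + 51 + 68 + 68 + 57 + 68 + 70)/11 = 65.8182
Numerator Σ_{t=1}^{10}(y_t−ȳ)(y_{t+1}−ȳ) = -444.3967
Denominator Σ(y_t−ȳ)² = 895.6364
r_1 = -444.3967 / 895.6364 = -0.496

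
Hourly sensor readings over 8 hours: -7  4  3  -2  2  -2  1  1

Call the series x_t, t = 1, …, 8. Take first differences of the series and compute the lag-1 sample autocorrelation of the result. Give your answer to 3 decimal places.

First differences Δx: 11, -1, -5, 4, -4, 3, 0
Mean of differences = 1.1429
Numerator Σ(Δx_t−Δx̄)(Δx_{t+1}−Δx̄) = -51.8776
Denominator Σ(Δx_t−Δx̄)² = 178.8571
r_1(Δx) = -51.8776 / 178.8571 = -0.290

-0.290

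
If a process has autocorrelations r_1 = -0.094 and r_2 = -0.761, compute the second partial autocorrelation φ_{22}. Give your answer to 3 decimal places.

φ_{22} = (r_2 − r_1²) / (1 − r_1²)
r_1² = (-0.094)² = 0.008836
Numerator = -0.761 − 0.0088 = -0.7698; denominator = 1 − 0.0088 = 0.9912
φ_{22} = -0.7698 / 0.9912 = -0.777

-0.777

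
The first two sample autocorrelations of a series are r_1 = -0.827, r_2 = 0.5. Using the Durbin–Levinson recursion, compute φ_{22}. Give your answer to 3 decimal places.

-0.582

φ_{22} = (r_2 − r_1²) / (1 − r_1²)
r_1² = (-0.827)² = 0.683929
Numerator = 0.5 − 0.6839 = -0.1839; denominator = 1 − 0.6839 = 0.3161
φ_{22} = -0.1839 / 0.3161 = -0.582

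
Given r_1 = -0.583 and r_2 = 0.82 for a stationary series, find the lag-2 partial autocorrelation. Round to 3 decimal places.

φ_{22} = (r_2 − r_1²) / (1 − r_1²)
r_1² = (-0.583)² = 0.339889
Numerator = 0.82 − 0.3399 = 0.4801; denominator = 1 − 0.3399 = 0.6601
φ_{22} = 0.4801 / 0.6601 = 0.727

0.727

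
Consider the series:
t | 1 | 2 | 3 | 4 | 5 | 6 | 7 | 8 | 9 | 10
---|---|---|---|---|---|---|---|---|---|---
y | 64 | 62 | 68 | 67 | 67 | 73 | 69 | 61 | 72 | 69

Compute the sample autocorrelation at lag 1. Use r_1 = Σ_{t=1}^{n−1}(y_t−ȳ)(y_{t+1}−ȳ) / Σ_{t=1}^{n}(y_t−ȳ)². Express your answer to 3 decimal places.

-0.076

Mean ȳ = (64 + 62 + 68 + 67 + 67 + 73 + 69 + 61 + 72 + 69)/10 = 67.2000
Numerator Σ_{t=1}^{9}(y_t−ȳ)(y_{t+1}−ȳ) = -10.6400
Denominator Σ(y_t−ȳ)² = 139.6000
r_1 = -10.6400 / 139.6000 = -0.076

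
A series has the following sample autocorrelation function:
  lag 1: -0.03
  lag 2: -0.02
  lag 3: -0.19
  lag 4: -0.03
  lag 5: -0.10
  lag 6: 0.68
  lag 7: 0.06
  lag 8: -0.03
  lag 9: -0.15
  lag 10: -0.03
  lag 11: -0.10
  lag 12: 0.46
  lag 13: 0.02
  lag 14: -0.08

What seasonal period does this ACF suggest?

The largest autocorrelation is r_6 = 0.68, with a weaker echo at lag 12 (0.46); the remaining lags stay at or below 0.06.
The dominant spike at lag 6 indicates a seasonal period of 6.

6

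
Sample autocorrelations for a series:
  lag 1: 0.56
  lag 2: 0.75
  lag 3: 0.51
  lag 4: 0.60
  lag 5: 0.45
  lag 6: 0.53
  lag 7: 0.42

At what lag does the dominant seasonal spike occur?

The largest autocorrelation is r_2 = 0.75, with a weaker echo at lag 4 (0.60); the remaining lags stay at or below 0.56.
The dominant spike at lag 2 indicates a seasonal period of 2.

2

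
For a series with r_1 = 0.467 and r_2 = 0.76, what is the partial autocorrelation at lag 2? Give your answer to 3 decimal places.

φ_{22} = (r_2 − r_1²) / (1 − r_1²)
r_1² = (0.467)² = 0.218089
Numerator = 0.76 − 0.2181 = 0.5419; denominator = 1 − 0.2181 = 0.7819
φ_{22} = 0.5419 / 0.7819 = 0.693

0.693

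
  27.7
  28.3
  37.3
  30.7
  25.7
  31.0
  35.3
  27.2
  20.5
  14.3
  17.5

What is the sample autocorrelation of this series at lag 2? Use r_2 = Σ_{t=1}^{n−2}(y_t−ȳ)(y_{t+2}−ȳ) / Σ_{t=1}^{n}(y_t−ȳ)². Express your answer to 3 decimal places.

0.022

Mean ȳ = (27.7 + 28.3 + 37.3 + 30.7 + 25.7 + 31.0 + 35.3 + 27.2 + 20.5 + 14.3 + 17.5)/11 = 26.8636
Numerator Σ_{t=1}^{9}(y_t−ȳ)(y_{t+2}−ȳ) = 11.2128
Denominator Σ(y_t−ȳ)² = 502.1655
r_2 = 11.2128 / 502.1655 = 0.022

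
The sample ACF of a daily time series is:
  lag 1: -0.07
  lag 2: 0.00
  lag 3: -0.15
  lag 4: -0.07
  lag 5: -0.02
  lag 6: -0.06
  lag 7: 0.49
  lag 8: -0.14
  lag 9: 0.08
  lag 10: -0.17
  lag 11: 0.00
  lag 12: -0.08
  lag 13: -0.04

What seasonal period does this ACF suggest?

The largest autocorrelation is r_7 = 0.49; the remaining lags stay at or below 0.08.
The dominant spike at lag 7 indicates a seasonal period of 7.

7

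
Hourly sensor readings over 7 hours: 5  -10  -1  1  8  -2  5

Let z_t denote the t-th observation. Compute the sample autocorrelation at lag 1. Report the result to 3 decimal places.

Mean z̄ = (5 − 10 − 1 + 1 + 8 − 2 + 5)/7 = 0.8571
Deviations from mean: 4.1429, -10.8571, -1.8571, 0.1429, 7.1429, -2.8571, 4.1429
Σ(z_t−z̄)(z_{t+1}−z̄) = (-44.9796) + (20.1633) + (-0.2653) + (1.0204) + (-20.4082) + (-11.8367) = -56.3061
Denominator Σ(z_t−z̄)² = 214.8571
r_1 = -56.3061 / 214.8571 = -0.262

-0.262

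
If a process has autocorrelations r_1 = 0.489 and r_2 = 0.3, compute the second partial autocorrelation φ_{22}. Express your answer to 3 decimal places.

φ_{22} = (r_2 − r_1²) / (1 − r_1²)
r_1² = (0.489)² = 0.239121
Numerator = 0.3 − 0.2391 = 0.0609; denominator = 1 − 0.2391 = 0.7609
φ_{22} = 0.0609 / 0.7609 = 0.080

0.080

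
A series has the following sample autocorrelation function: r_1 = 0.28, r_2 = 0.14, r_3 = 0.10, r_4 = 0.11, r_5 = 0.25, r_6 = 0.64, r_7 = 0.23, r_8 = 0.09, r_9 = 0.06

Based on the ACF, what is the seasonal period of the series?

The largest autocorrelation is r_6 = 0.64; the remaining lags stay at or below 0.28. The elevated value at lag 1 (0.28), dropping to 0.14 at lag 2, reflects decaying short-term dependence rather than seasonality.
The dominant spike at lag 6 indicates a seasonal period of 6.

6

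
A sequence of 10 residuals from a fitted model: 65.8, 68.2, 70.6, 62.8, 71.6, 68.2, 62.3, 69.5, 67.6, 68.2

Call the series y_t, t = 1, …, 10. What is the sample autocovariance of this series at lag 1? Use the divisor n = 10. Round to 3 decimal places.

Mean ȳ = (65.8 + 68.2 + 70.6 + 62.8 + 71.6 + 68.2 + 62.3 + 69.5 + 67.6 + 68.2)/10 = 67.4800
Σ_{t=1}^{9}(y_t−ȳ)(y_{t+1}−ȳ) = -43.7444
γ_1 = -43.7444 / 10 = -4.374

-4.374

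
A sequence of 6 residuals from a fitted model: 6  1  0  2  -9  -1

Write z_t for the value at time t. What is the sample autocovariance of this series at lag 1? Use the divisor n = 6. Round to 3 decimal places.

Mean z̄ = (6 + 1 + 0 + 2 − 9 − 1)/6 = -0.1667
Σ_{t=1}^{5}(z_t−z̄)(z_{t+1}−z̄) = -4.0278
γ_1 = -4.0278 / 6 = -0.671

-0.671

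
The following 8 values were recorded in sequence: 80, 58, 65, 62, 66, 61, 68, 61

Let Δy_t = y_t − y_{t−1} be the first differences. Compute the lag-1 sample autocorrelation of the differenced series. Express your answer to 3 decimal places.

First differences Δy: -22, 7, -3, 4, -5, 7, -7
Mean of differences = -2.7143
Numerator Σ(Δy_t−Δȳ)(Δy_{t+1}−Δȳ) = -271.2245
Denominator Σ(Δy_t−Δȳ)² = 629.4286
r_1(Δy) = -271.2245 / 629.4286 = -0.431

-0.431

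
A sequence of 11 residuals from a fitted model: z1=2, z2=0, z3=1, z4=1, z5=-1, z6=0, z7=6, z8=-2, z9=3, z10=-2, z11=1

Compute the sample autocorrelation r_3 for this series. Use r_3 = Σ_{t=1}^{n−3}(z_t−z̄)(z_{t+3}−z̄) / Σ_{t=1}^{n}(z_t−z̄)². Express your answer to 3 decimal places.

-0.173

Mean z̄ = (2 + 0 + 1 + 1 − 1 + 0 + 6 − 2 + 3 − 2 + 1)/11 = 0.8182
Numerator Σ_{t=1}^{8}(z_t−z̄)(z_{t+3}−z̄) = -9.2810
Denominator Σ(z_t−z̄)² = 53.6364
r_3 = -9.2810 / 53.6364 = -0.173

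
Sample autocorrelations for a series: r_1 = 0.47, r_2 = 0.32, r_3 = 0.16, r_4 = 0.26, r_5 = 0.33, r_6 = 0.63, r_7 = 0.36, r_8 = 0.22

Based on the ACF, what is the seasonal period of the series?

6

The largest autocorrelation is r_6 = 0.63; the remaining lags stay at or below 0.47. The elevated value at lag 1 (0.47), dropping to 0.32 at lag 2, reflects decaying short-term dependence rather than seasonality.
The dominant spike at lag 6 indicates a seasonal period of 6.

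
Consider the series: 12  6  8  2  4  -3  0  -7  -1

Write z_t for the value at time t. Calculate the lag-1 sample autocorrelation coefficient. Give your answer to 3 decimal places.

0.402

Mean z̄ = (12 + 6 + 8 + 2 + 4 − 3 + 0 − 7 − 1)/9 = 2.3333
Numerator Σ_{t=1}^{8}(z_t−z̄)(z_{t+1}−z̄) = 110.2222
Denominator Σ(z_t−z̄)² = 274.0000
r_1 = 110.2222 / 274.0000 = 0.402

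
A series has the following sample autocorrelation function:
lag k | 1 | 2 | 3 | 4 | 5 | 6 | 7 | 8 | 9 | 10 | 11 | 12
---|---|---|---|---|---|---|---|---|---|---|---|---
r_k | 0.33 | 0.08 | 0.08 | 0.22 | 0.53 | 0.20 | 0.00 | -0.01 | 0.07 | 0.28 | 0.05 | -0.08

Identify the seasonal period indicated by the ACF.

The largest autocorrelation is r_5 = 0.53; the remaining lags stay at or below 0.33. The elevated value at lag 1 (0.33), dropping to 0.08 at lag 2, reflects decaying short-term dependence rather than seasonality.
The dominant spike at lag 5 indicates a seasonal period of 5.

5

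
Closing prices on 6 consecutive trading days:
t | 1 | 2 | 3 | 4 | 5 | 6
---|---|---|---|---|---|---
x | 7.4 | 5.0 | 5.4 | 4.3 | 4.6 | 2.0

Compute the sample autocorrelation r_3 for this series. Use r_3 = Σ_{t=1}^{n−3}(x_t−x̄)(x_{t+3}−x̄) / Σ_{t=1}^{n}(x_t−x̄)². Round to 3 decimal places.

Mean x̄ = (7.4 + 5.0 + 5.4 + 4.3 + 4.6 + 2.0)/6 = 4.7833
Deviations from mean: 2.6167, 0.2167, 0.6167, -0.4833, -0.1833, -2.7833
Numerator Σ_{t=1}^{3}(x_t−x̄)(x_{t+3}−x̄) = -3.0208
Denominator Σ(x_t−x̄)² = 15.2883
r_3 = -3.0208 / 15.2883 = -0.198

-0.198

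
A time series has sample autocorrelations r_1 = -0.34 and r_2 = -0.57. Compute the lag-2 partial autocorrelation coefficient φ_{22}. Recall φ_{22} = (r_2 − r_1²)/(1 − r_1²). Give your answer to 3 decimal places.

φ_{22} = (r_2 − r_1²) / (1 − r_1²)
r_1² = (-0.34)² = 0.1156
Numerator = -0.57 − 0.1156 = -0.6856; denominator = 1 − 0.1156 = 0.8844
φ_{22} = -0.6856 / 0.8844 = -0.775

-0.775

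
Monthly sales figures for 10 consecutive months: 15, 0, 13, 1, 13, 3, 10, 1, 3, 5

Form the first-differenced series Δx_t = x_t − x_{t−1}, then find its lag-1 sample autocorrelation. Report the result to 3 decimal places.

-0.836

First differences Δx: -15, 13, -12, 12, -10, 7, -9, 2, 2
Mean of differences = -1.1111
Numerator Σ(Δx_t−Δx̄)(Δx_{t+1}−Δx̄) = -759.9012
Denominator Σ(Δx_t−Δx̄)² = 908.8889
r_1(Δx) = -759.9012 / 908.8889 = -0.836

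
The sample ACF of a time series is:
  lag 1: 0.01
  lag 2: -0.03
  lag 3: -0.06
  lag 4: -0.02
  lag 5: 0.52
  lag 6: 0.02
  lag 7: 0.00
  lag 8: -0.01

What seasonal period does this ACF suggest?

5

The largest autocorrelation is r_5 = 0.52; the remaining lags stay at or below 0.02.
The dominant spike at lag 5 indicates a seasonal period of 5.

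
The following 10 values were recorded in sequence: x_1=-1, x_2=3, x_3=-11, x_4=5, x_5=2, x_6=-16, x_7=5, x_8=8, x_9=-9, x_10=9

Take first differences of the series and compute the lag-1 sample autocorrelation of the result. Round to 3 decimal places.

First differences Δx: 4, -14, 16, -3, -18, 21, 3, -17, 18
Mean of differences = 1.1111
Numerator Σ(Δx_t−Δx̄)(Δx_{t+1}−Δx̄) = -933.9012
Denominator Σ(Δx_t−Δx̄)² = 1852.8889
r_1(Δx) = -933.9012 / 1852.8889 = -0.504

-0.504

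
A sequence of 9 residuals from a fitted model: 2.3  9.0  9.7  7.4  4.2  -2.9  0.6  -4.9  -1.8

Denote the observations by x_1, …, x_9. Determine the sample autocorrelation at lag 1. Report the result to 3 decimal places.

Mean x̄ = (2.3 + 9.0 + 9.7 + 7.4 + 4.2 − 2.9 + 0.6 − 4.9 − 1.8)/9 = 2.6222
Numerator Σ_{t=1}^{8}(x_t−x̄)(x_{t+1}−x̄) = 135.3706
Denominator Σ(x_t−x̄)² = 226.9156
r_1 = 135.3706 / 226.9156 = 0.597

0.597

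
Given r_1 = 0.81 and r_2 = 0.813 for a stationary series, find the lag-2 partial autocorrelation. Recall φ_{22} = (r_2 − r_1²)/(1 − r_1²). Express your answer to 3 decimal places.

0.456

φ_{22} = (r_2 − r_1²) / (1 − r_1²)
r_1² = (0.81)² = 0.6561
Numerator = 0.813 − 0.6561 = 0.1569; denominator = 1 − 0.6561 = 0.3439
φ_{22} = 0.1569 / 0.3439 = 0.456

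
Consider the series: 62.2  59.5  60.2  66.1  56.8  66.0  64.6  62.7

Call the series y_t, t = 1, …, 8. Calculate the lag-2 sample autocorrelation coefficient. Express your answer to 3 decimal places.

Mean ȳ = (62.2 + 59.5 + 60.2 + 66.1 + 56.8 + 66.0 + 64.6 + 62.7)/8 = 62.2625
Deviations from mean: -0.0625, -2.7625, -2.0625, 3.8375, -5.4625, 3.7375, 2.3375, 0.4375
Numerator Σ_{t=1}^{6}(y_t−ȳ)(y_{t+2}−ȳ) = 4.0034
Denominator Σ(y_t−ȳ)² = 76.0788
r_2 = 4.0034 / 76.0788 = 0.053

0.053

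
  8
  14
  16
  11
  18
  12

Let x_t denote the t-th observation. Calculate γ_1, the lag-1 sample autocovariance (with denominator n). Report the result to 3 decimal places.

Mean x̄ = (8 + 14 + 16 + 11 + 18 + 12)/6 = 13.1667
Σ_{t=1}^{5}(x_t−x̄)(x_{t+1}−x̄) = -24.1944
γ_1 = -24.1944 / 6 = -4.032

-4.032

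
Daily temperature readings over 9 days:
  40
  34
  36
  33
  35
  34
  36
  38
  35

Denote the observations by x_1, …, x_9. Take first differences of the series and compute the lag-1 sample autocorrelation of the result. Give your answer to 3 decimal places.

-0.411

First differences Δx: -6, 2, -3, 2, -1, 2, 2, -3
Mean of differences = -0.6250
Numerator Σ(Δx_t−Δx̄)(Δx_{t+1}−Δx̄) = -27.8906
Denominator Σ(Δx_t−Δx̄)² = 67.8750
r_1(Δx) = -27.8906 / 67.8750 = -0.411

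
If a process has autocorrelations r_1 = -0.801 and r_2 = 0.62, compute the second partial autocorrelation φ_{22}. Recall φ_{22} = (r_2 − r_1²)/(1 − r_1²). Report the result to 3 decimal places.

φ_{22} = (r_2 − r_1²) / (1 − r_1²)
r_1² = (-0.801)² = 0.641601
Numerator = 0.62 − 0.6416 = -0.0216; denominator = 1 − 0.6416 = 0.3584
φ_{22} = -0.0216 / 0.3584 = -0.060

-0.060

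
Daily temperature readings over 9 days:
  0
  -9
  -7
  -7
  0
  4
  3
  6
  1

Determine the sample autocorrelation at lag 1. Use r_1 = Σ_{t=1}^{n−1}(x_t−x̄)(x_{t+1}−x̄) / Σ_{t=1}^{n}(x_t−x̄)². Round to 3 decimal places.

0.591

Mean x̄ = (0 − 9 − 7 − 7 + 0 + 4 + 3 + 6 + 1)/9 = -1.0000
Numerator Σ_{t=1}^{8}(x_t−x̄)(x_{t+1}−x̄) = 137.0000
Denominator Σ(x_t−x̄)² = 232.0000
r_1 = 137.0000 / 232.0000 = 0.591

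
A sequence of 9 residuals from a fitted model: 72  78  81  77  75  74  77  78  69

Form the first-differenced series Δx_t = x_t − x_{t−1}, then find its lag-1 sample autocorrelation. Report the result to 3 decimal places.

0.044

First differences Δx: 6, 3, -4, -2, -1, 3, 1, -9
Mean of differences = -0.3750
Numerator Σ(Δx_t−Δx̄)(Δx_{t+1}−Δx̄) = 6.8594
Denominator Σ(Δx_t−Δx̄)² = 155.8750
r_1(Δx) = 6.8594 / 155.8750 = 0.044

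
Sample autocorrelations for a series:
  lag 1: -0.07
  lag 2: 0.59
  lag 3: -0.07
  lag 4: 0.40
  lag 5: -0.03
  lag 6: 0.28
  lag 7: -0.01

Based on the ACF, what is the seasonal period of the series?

The largest autocorrelation is r_2 = 0.59, with weaker echoes at lags 4 (0.40) and 6 (0.28); the remaining lags stay at or below -0.01.
The dominant spike at lag 2 indicates a seasonal period of 2.

2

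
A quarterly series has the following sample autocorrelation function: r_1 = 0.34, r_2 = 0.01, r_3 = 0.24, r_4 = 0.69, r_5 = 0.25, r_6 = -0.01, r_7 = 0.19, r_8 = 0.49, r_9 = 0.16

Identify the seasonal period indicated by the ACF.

The largest autocorrelation is r_4 = 0.69, with a weaker echo at lag 8 (0.49); the remaining lags stay at or below 0.34. The elevated value at lag 1 (0.34), dropping to 0.01 at lag 2, reflects decaying short-term dependence rather than seasonality.
The dominant spike at lag 4 indicates a seasonal period of 4.

4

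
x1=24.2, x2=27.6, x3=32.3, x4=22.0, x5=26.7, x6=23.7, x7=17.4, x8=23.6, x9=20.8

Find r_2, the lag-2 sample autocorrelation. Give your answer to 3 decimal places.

Mean x̄ = (24.2 + 27.6 + 32.3 + 22.0 + 26.7 + 23.7 + 17.4 + 23.6 + 20.8)/9 = 24.2556
Σ(x_t−x̄)(x_{t+2}−x̄) = (-0.4469) + (-7.5436) + (19.6642) + (1.2531) + (-16.7580) + (0.3642) + (23.6898) = 20.2227
Denominator Σ(x_t−x̄)² = 146.6422
r_2 = 20.2227 / 146.6422 = 0.138

0.138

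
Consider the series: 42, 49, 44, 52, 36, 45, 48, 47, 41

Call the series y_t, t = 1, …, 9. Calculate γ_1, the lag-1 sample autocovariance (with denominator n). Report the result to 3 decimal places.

Mean ȳ = (42 + 49 + 44 + 52 + 36 + 45 + 48 + 47 + 41)/9 = 44.8889
Σ_{t=1}^{8}(y_t−ȳ)(y_{t+1}−ȳ) = -87.3457
γ_1 = -87.3457 / 9 = -9.705

-9.705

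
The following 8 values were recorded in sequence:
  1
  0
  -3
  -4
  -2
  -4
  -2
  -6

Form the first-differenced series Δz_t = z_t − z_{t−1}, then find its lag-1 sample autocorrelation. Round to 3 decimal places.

First differences Δz: -1, -3, -1, 2, -2, 2, -4
Mean of differences = -1.0000
Numerator Σ(Δz_t−Δz̄)(Δz_{t+1}−Δz̄) = -15.0000
Denominator Σ(Δz_t−Δz̄)² = 32.0000
r_1(Δz) = -15.0000 / 32.0000 = -0.469

-0.469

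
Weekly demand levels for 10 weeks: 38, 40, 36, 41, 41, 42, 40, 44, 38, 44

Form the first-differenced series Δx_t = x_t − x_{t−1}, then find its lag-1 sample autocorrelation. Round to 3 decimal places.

-0.725

First differences Δx: 2, -4, 5, 0, 1, -2, 4, -6, 6
Mean of differences = 0.6667
Numerator Σ(Δx_t−Δx̄)(Δx_{t+1}−Δx̄) = -97.1111
Denominator Σ(Δx_t−Δx̄)² = 134.0000
r_1(Δx) = -97.1111 / 134.0000 = -0.725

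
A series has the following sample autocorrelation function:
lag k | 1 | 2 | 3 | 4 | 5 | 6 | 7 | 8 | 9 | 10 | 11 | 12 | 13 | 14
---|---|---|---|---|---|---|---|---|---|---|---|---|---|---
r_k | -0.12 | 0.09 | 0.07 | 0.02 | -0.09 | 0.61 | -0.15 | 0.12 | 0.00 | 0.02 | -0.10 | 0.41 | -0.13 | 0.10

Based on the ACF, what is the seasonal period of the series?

The largest autocorrelation is r_6 = 0.61, with a weaker echo at lag 12 (0.41); the remaining lags stay at or below 0.12.
The dominant spike at lag 6 indicates a seasonal period of 6.

6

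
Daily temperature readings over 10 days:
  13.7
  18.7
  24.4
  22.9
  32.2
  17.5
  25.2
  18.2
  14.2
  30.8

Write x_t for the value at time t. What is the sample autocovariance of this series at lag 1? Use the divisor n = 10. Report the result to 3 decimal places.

Mean x̄ = (13.7 + 18.7 + 24.4 + 22.9 + 32.2 + 17.5 + 25.2 + 18.2 + 14.2 + 30.8)/10 = 21.7800
Σ_{t=1}^{9}(x_t−x̄)(x_{t+1}−x̄) = -81.2924
γ_1 = -81.2924 / 10 = -8.129

-8.129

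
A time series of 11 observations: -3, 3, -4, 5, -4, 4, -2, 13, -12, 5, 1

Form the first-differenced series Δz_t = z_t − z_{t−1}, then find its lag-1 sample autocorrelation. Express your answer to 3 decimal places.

-0.843

First differences Δz: 6, -7, 9, -9, 8, -6, 15, -25, 17, -4
Mean of differences = 0.4000
Numerator Σ(Δz_t−Δz̄)(Δz_{t+1}−Δz̄) = -1264.9600
Denominator Σ(Δz_t−Δz̄)² = 1500.4000
r_1(Δz) = -1264.9600 / 1500.4000 = -0.843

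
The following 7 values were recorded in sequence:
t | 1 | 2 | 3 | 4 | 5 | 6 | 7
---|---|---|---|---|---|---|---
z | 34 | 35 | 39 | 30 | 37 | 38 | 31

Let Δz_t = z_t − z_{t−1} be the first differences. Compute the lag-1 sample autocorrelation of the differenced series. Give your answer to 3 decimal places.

First differences Δz: 1, 4, -9, 7, 1, -7
Mean of differences = -0.5000
Numerator Σ(Δz_t−Δz̄)(Δz_{t+1}−Δz̄) = -93.7500
Denominator Σ(Δz_t−Δz̄)² = 195.5000
r_1(Δz) = -93.7500 / 195.5000 = -0.480

-0.480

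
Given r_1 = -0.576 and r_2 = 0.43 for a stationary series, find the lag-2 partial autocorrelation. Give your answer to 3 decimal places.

0.147

φ_{22} = (r_2 − r_1²) / (1 − r_1²)
r_1² = (-0.576)² = 0.331776
Numerator = 0.43 − 0.3318 = 0.0982; denominator = 1 − 0.3318 = 0.6682
φ_{22} = 0.0982 / 0.6682 = 0.147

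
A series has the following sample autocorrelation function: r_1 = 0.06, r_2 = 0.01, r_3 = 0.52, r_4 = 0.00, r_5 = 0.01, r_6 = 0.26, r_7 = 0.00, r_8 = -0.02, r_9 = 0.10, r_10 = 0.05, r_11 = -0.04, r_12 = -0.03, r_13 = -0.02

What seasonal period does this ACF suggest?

3

The largest autocorrelation is r_3 = 0.52, with a weaker echo at lag 6 (0.26); the remaining lags stay at or below 0.10.
The dominant spike at lag 3 indicates a seasonal period of 3.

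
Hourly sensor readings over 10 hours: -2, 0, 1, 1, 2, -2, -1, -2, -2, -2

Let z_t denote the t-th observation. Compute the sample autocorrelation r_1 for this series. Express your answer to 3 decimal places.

0.381

Mean z̄ = (-2 + 0 + 1 + 1 + 2 − 2 − 1 − 2 − 2 − 2)/10 = -0.7000
Numerator Σ_{t=1}^{9}(z_t−z̄)(z_{t+1}−z̄) = 8.4100
Denominator Σ(z_t−z̄)² = 22.1000
r_1 = 8.4100 / 22.1000 = 0.381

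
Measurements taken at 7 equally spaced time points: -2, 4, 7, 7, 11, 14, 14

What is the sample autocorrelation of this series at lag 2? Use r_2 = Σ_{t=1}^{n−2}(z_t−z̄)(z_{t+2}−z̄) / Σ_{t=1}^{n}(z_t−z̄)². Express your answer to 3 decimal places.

Mean z̄ = (-2 + 4 + 7 + 7 + 11 + 14 + 14)/7 = 7.8571
Numerator Σ_{t=1}^{5}(z_t−z̄)(z_{t+2}−z̄) = 23.1020
Denominator Σ(z_t−z̄)² = 198.8571
r_2 = 23.1020 / 198.8571 = 0.116

0.116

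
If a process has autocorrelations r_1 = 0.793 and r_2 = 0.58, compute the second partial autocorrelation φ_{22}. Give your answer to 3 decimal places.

φ_{22} = (r_2 − r_1²) / (1 − r_1²)
r_1² = (0.793)² = 0.628849
Numerator = 0.58 − 0.6288 = -0.0488; denominator = 1 − 0.6288 = 0.3712
φ_{22} = -0.0488 / 0.3712 = -0.132

-0.132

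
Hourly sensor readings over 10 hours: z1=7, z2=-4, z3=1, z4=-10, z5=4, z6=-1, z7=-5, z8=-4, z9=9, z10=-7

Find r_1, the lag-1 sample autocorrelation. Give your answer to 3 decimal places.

-0.497

Mean z̄ = (7 − 4 + 1 − 10 + 4 − 1 − 5 − 4 + 9 − 7)/10 = -1.0000
Numerator Σ_{t=1}^{9}(z_t−z̄)(z_{t+1}−z̄) = -171.0000
Denominator Σ(z_t−z̄)² = 344.0000
r_1 = -171.0000 / 344.0000 = -0.497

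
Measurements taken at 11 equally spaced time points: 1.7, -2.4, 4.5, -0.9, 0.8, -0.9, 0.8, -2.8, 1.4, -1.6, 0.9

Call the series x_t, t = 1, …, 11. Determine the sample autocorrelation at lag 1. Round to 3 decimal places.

Mean x̄ = (1.7 − 2.4 + 4.5 − 0.9 + 0.8 − 0.9 + 0.8 − 2.8 + 1.4 − 1.6 + 0.9)/11 = 0.1364
Numerator Σ_{t=1}^{10}(x_t−x̄)(x_{t+1}−x̄) = -30.7986
Denominator Σ(x_t−x̄)² = 44.7655
r_1 = -30.7986 / 44.7655 = -0.688

-0.688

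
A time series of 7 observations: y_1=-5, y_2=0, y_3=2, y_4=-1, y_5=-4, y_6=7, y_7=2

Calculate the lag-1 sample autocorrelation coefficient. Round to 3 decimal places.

Mean ȳ = (-5 + 0 + 2 − 1 − 4 + 7 + 2)/7 = 0.1429
Deviations from mean: -5.1429, -0.1429, 1.8571, -1.1429, -4.1429, 6.8571, 1.8571
Σ(y_t−ȳ)(y_{t+1}−ȳ) = (0.7347) + (-0.2653) + (-2.1224) + (4.7347) + (-28.4082) + (12.7347) = -12.5918
Denominator Σ(y_t−ȳ)² = 98.8571
r_1 = -12.5918 / 98.8571 = -0.127

-0.127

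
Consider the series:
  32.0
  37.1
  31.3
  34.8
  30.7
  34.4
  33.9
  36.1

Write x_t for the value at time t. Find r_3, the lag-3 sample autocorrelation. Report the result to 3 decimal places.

Mean x̄ = (32.0 + 37.1 + 31.3 + 34.8 + 30.7 + 34.4 + 33.9 + 36.1)/8 = 33.7875
Deviations from mean: -1.7875, 3.3125, -2.4875, 1.0125, -3.0875, 0.6125, 0.1125, 2.3125
Σ(x_t−x̄)(x_{t+3}−x̄) = (-1.8098) + (-10.2273) + (-1.5236) + (0.1139) + (-7.1398) = -20.5867
Denominator Σ(x_t−x̄)² = 36.6488
r_3 = -20.5867 / 36.6488 = -0.562

-0.562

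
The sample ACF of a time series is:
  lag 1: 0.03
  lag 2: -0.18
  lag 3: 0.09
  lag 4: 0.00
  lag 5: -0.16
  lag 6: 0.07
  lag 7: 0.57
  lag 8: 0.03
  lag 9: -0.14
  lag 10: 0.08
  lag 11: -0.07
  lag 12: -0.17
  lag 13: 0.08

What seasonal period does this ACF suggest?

7

The largest autocorrelation is r_7 = 0.57; the remaining lags stay at or below 0.09.
The dominant spike at lag 7 indicates a seasonal period of 7.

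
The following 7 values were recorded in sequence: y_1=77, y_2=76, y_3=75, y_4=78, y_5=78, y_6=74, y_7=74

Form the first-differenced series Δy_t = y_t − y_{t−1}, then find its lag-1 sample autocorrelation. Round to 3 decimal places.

First differences Δy: -1, -1, 3, 0, -4, 0
Mean of differences = -0.5000
Numerator Σ(Δy_t−Δȳ)(Δy_{t+1}−Δȳ) = -3.2500
Denominator Σ(Δy_t−Δȳ)² = 25.5000
r_1(Δy) = -3.2500 / 25.5000 = -0.127

-0.127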